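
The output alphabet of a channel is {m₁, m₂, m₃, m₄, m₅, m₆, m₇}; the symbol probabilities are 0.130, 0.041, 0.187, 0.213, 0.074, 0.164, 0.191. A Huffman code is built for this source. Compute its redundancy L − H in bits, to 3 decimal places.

Entropy H = −Σ p log₂ p ≈ 2.6610 bits.
Huffman merges: 41/1000+37/500→23/200; 23/200+13/100→49/200; 41/250+187/1000→351/1000; 191/1000+213/1000→101/250; 49/200+351/1000→149/250; 101/250+149/250→1. L = 2711/1000 ≈ 2.7110.
L − H = 2.7110 − 2.6610 = 0.050 bits.

0.050 bits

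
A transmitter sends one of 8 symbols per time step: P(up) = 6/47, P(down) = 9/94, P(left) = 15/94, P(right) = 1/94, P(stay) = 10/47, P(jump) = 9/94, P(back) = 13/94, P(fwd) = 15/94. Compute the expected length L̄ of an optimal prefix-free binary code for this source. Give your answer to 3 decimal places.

2.894 bits/symbol

Repeatedly combine the two least-probable nodes; the expected code length is the sum of the merged weights.
merge 1/94 + 9/94 → 5/47
merge 9/94 + 5/47 → 19/94
merge 6/47 + 13/94 → 25/94
merge 15/94 + 15/94 → 15/47
merge 19/94 + 10/47 → 39/94
merge 25/94 + 15/47 → 55/94
merge 39/94 + 55/94 → 1
L = 5/47 + 19/94 + 25/94 + 15/47 + 39/94 + 55/94 + 1 = 136/47 ≈ 2.894 bits/symbol.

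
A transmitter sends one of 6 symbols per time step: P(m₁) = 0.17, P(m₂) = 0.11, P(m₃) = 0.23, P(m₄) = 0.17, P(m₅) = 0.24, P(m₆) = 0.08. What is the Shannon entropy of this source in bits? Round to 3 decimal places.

2.493 bits

H = −Σ pᵢ log₂ pᵢ.
−0.17·log₂(0.17) = 0.4346
−0.11·log₂(0.11) = 0.3503
−0.23·log₂(0.23) = 0.4877
−0.17·log₂(0.17) = 0.4346
−0.24·log₂(0.24) = 0.4941
−0.08·log₂(0.08) = 0.2915
Sum ≈ 2.4928 → 2.493 bits.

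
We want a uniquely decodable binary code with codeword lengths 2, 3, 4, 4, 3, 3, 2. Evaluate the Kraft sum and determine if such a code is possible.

With common denominator 2^4 = 16: Σ 2^(−ℓᵢ) = 4/16 + 2/16 + 1/16 + 1/16 + 2/16 + 2/16 + 4/16 = 16/16 = 1.
Kraft's inequality requires Σ ≤ 1; here Σ = 1 ≤ 1, so such a prefix code exists.

1; yes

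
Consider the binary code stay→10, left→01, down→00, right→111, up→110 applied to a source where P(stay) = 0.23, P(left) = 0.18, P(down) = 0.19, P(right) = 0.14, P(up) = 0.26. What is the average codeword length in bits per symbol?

L̄ = Σ pᵢ·ℓᵢ = 0.23·2 + 0.18·2 + 0.19·2 + 0.14·3 + 0.26·3 = 2.4 bits/symbol.

2.4 bits/symbol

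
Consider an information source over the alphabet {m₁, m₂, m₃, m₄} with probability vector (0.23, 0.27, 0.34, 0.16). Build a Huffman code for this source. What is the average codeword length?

2 bits/symbol

Repeatedly combine the two least-probable nodes; the expected code length is the sum of the merged weights.
merge 4/25 + 23/100 → 39/100
merge 27/100 + 17/50 → 61/100
merge 39/100 + 61/100 → 1
L = 39/100 + 61/100 + 1 = 2 bits/symbol.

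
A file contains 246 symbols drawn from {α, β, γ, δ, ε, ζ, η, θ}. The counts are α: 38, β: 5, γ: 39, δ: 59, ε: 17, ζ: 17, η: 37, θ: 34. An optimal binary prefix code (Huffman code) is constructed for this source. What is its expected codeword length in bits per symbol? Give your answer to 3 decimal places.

Probabilities are the counts divided by 246.
Repeatedly combine the two least-probable nodes; the expected code length is the sum of the merged weights.
merge 5/246 + 17/246 → 11/123
merge 17/246 + 11/123 → 13/82
merge 17/123 + 37/246 → 71/246
merge 19/123 + 13/82 → 77/246
merge 13/82 + 59/246 → 49/123
merge 71/246 + 77/246 → 74/123
merge 49/123 + 74/123 → 1
L = 11/123 + 13/82 + 71/246 + 77/246 + 49/123 + 74/123 + 1 = 701/246 ≈ 2.850 bits/symbol.

2.850 bits/symbol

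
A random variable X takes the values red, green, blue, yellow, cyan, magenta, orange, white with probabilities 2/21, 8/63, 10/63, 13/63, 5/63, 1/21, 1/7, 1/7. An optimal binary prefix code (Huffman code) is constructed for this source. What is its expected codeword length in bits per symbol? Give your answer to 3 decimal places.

Repeatedly combine the two least-probable nodes; the expected code length is the sum of the merged weights.
merge 1/21 + 5/63 → 8/63
merge 2/21 + 8/63 → 2/9
merge 8/63 + 1/7 → 17/63
merge 1/7 + 10/63 → 19/63
merge 13/63 + 2/9 → 3/7
merge 17/63 + 19/63 → 4/7
merge 3/7 + 4/7 → 1
L = 8/63 + 2/9 + 17/63 + 19/63 + 3/7 + 4/7 + 1 = 184/63 ≈ 2.921 bits/symbol.

2.921 bits/symbol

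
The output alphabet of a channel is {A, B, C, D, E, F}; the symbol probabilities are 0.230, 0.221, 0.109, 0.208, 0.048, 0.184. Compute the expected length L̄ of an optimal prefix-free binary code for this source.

2.498 bits/symbol

Repeatedly combine the two least-probable nodes; the expected code length is the sum of the merged weights.
merge 6/125 + 109/1000 → 157/1000
merge 157/1000 + 23/125 → 341/1000
merge 26/125 + 221/1000 → 429/1000
merge 23/100 + 341/1000 → 571/1000
merge 429/1000 + 571/1000 → 1
L = 157/1000 + 341/1000 + 429/1000 + 571/1000 + 1 = 1249/500 = 2.498 bits/symbol.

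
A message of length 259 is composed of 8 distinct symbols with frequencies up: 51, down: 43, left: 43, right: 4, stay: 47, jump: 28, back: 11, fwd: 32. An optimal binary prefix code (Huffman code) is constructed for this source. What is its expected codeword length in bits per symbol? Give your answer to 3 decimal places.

Probabilities are the counts divided by 259.
Repeatedly combine the two least-probable nodes; the expected code length is the sum of the merged weights.
merge 4/259 + 11/259 → 15/259
merge 15/259 + 4/37 → 43/259
merge 32/259 + 43/259 → 75/259
merge 43/259 + 43/259 → 86/259
merge 47/259 + 51/259 → 14/37
merge 75/259 + 86/259 → 23/37
merge 14/37 + 23/37 → 1
L = 15/259 + 43/259 + 75/259 + 86/259 + 14/37 + 23/37 + 1 = 737/259 ≈ 2.846 bits/symbol.

2.846 bits/symbol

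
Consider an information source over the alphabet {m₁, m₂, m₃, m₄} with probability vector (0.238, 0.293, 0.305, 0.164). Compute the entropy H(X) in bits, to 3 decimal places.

1.962 bits

H = −Σ pᵢ log₂ pᵢ.
−0.238·log₂(0.238) = 0.4929
−0.293·log₂(0.293) = 0.5189
−0.305·log₂(0.305) = 0.5225
−0.164·log₂(0.164) = 0.4278
Sum ≈ 1.9621 → 1.962 bits.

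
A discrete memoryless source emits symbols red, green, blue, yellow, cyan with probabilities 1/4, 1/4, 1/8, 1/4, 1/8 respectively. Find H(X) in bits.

2.25 bits

Each probability is a power of 1/2, so log₂(1/p) is an integer.
H = Σ p·log₂(1/p) = 1/4·2 + 1/4·2 + 1/8·3 + 1/4·2 + 1/8·3 = 2.25 bits.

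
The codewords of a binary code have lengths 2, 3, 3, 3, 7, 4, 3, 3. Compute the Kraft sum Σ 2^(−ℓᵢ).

0.9453125

With common denominator 2^7 = 128: Σ 2^(−ℓᵢ) = 32/128 + 16/128 + 16/128 + 16/128 + 1/128 + 8/128 + 16/128 + 16/128 = 121/128 = 0.9453125.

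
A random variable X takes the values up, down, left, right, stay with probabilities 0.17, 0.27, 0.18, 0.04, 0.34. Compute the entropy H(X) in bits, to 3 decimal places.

H = −Σ pᵢ log₂ pᵢ.
−0.17·log₂(0.17) = 0.4346
−0.27·log₂(0.27) = 0.5100
−0.18·log₂(0.18) = 0.4453
−0.04·log₂(0.04) = 0.1858
−0.34·log₂(0.34) = 0.5292
Sum ≈ 2.1048 → 2.105 bits.

2.105 bits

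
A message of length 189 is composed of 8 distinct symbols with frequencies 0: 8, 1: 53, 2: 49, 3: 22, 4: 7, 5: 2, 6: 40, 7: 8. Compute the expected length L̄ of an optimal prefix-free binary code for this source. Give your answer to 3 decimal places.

Probabilities are the counts divided by 189.
Repeatedly combine the two least-probable nodes; the expected code length is the sum of the merged weights.
merge 2/189 + 1/27 → 1/21
merge 8/189 + 8/189 → 16/189
merge 1/21 + 16/189 → 25/189
merge 22/189 + 25/189 → 47/189
merge 40/189 + 47/189 → 29/63
merge 7/27 + 53/189 → 34/63
merge 29/63 + 34/63 → 1
L = 1/21 + 16/189 + 25/189 + 47/189 + 29/63 + 34/63 + 1 = 475/189 ≈ 2.513 bits/symbol.

2.513 bits/symbol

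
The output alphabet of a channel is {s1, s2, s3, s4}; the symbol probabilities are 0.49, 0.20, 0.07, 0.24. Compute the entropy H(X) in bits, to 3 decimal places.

H = −Σ pᵢ log₂ pᵢ.
−0.49·log₂(0.49) = 0.5043
−0.20·log₂(0.20) = 0.4644
−0.07·log₂(0.07) = 0.2686
−0.24·log₂(0.24) = 0.4941
Sum ≈ 1.7314 → 1.731 bits.

1.731 bits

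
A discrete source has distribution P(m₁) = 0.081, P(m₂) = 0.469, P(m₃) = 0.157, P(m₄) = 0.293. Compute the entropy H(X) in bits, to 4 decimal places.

H = −Σ pᵢ log₂ pᵢ.
−0.081·log₂(0.081) = 0.2937
−0.469·log₂(0.469) = 0.5123
−0.157·log₂(0.157) = 0.4194
−0.293·log₂(0.293) = 0.5189
Sum ≈ 1.7443 → 1.7443 bits.

1.7443 bits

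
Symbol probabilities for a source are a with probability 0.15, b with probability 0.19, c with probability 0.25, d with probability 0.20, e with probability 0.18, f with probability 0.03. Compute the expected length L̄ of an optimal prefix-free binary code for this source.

Repeatedly combine the two least-probable nodes; the expected code length is the sum of the merged weights.
merge 3/100 + 3/20 → 9/50
merge 9/50 + 9/50 → 9/25
merge 19/100 + 1/5 → 39/100
merge 1/4 + 9/25 → 61/100
merge 39/100 + 61/100 → 1
L = 9/50 + 9/25 + 39/100 + 61/100 + 1 = 127/50 = 2.54 bits/symbol.

2.54 bits/symbol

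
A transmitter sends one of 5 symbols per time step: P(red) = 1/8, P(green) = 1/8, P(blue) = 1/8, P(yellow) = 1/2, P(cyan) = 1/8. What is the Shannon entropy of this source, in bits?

2 bits

Each probability is a power of 1/2, so log₂(1/p) is an integer.
H = Σ p·log₂(1/p) = 1/8·3 + 1/8·3 + 1/8·3 + 1/2·1 + 1/8·3 = 2 bits.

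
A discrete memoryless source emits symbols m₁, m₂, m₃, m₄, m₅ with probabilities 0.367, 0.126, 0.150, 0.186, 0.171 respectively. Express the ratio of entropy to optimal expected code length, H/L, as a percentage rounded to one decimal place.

Entropy H = −Σ p log₂ p ≈ 2.2049 bits.
Huffman merges: 63/500+3/20→69/250; 171/1000+93/500→357/1000; 69/250+357/1000→633/1000; 367/1000+633/1000→1. L = 1133/500 ≈ 2.2660.
Efficiency = H/L = 2.2049/2.2660 = 97.3%.

97.3%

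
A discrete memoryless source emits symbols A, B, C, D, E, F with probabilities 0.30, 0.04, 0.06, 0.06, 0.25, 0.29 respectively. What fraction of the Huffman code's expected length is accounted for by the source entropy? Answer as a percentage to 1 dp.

97.9%

Entropy H = −Σ p log₂ p ≈ 2.2118 bits.
Huffman merges: 1/25+3/50→1/10; 3/50+1/10→4/25; 4/25+1/4→41/100; 29/100+3/10→59/100; 41/100+59/100→1. L = 113/50 ≈ 2.2600.
Efficiency = H/L = 2.2118/2.2600 = 97.9%.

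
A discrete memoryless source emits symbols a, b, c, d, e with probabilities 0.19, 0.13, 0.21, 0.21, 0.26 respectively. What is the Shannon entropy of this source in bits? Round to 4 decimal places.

2.2888 bits

H = −Σ pᵢ log₂ pᵢ.
−0.19·log₂(0.19) = 0.4552
−0.13·log₂(0.13) = 0.3826
−0.21·log₂(0.21) = 0.4728
−0.21·log₂(0.21) = 0.4728
−0.26·log₂(0.26) = 0.5053
Sum ≈ 2.2888 → 2.2888 bits.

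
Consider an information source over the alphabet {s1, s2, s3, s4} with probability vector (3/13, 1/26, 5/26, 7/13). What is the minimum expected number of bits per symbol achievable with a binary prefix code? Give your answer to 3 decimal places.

1.692 bits/symbol

Repeatedly combine the two least-probable nodes; the expected code length is the sum of the merged weights.
merge 1/26 + 5/26 → 3/13
merge 3/13 + 3/13 → 6/13
merge 6/13 + 7/13 → 1
L = 3/13 + 6/13 + 1 = 22/13 ≈ 1.692 bits/symbol.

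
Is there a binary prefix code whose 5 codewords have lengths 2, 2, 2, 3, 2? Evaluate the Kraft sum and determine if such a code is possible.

With common denominator 2^3 = 8: Σ 2^(−ℓᵢ) = 2/8 + 2/8 + 2/8 + 1/8 + 2/8 = 9/8 = 1.125.
Kraft's inequality requires Σ ≤ 1; here Σ = 1.125 > 1, so no such prefix code exists.

1.125; no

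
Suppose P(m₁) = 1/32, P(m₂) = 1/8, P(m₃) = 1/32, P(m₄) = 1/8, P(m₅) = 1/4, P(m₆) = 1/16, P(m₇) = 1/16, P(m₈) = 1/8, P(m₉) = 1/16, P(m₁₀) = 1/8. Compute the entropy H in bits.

Each probability is a power of 1/2, so log₂(1/p) is an integer.
H = Σ p·log₂(1/p) = 1/32·5 + 1/8·3 + 1/32·5 + 1/8·3 + 1/4·2 + 1/16·4 + 1/16·4 + 1/8·3 + 1/16·4 + 1/8·3 = 3.0625 bits.

3.0625 bits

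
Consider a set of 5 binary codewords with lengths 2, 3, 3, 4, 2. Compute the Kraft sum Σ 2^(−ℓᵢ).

With common denominator 2^4 = 16: Σ 2^(−ℓᵢ) = 4/16 + 2/16 + 2/16 + 1/16 + 4/16 = 13/16 = 0.8125.

0.8125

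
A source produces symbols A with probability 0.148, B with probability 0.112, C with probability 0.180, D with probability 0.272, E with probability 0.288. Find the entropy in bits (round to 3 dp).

H = −Σ pᵢ log₂ pᵢ.
−0.148·log₂(0.148) = 0.4079
−0.112·log₂(0.112) = 0.3537
−0.180·log₂(0.180) = 0.4453
−0.272·log₂(0.272) = 0.5109
−0.288·log₂(0.288) = 0.5172
Sum ≈ 2.2351 → 2.235 bits.

2.235 bits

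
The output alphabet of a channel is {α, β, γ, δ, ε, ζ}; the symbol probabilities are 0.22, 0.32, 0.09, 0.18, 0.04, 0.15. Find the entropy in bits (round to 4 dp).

2.3609 bits

H = −Σ pᵢ log₂ pᵢ.
−0.22·log₂(0.22) = 0.4806
−0.32·log₂(0.32) = 0.5260
−0.09·log₂(0.09) = 0.3127
−0.18·log₂(0.18) = 0.4453
−0.04·log₂(0.04) = 0.1858
−0.15·log₂(0.15) = 0.4105
Sum ≈ 2.3609 → 2.3609 bits.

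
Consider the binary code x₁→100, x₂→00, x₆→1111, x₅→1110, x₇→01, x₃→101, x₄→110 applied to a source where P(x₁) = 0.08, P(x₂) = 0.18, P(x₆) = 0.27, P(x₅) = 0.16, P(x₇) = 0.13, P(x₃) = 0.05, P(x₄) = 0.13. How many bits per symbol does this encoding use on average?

L̄ = Σ pᵢ·ℓᵢ = 0.08·3 + 0.18·2 + 0.27·4 + 0.16·4 + 0.13·2 + 0.05·3 + 0.13·3 = 3.12 bits/symbol.

3.12 bits/symbol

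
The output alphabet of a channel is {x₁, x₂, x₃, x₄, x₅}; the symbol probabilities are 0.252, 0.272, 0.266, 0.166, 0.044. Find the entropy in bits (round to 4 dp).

H = −Σ pᵢ log₂ pᵢ.
−0.252·log₂(0.252) = 0.5011
−0.272·log₂(0.272) = 0.5109
−0.266·log₂(0.266) = 0.5082
−0.166·log₂(0.166) = 0.4301
−0.044·log₂(0.044) = 0.1983
Sum ≈ 2.1485 → 2.1485 bits.

2.1485 bits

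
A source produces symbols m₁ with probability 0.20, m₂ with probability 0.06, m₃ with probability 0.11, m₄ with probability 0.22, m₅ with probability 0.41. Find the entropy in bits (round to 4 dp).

2.0662 bits

H = −Σ pᵢ log₂ pᵢ.
−0.20·log₂(0.20) = 0.4644
−0.06·log₂(0.06) = 0.2435
−0.11·log₂(0.11) = 0.3503
−0.22·log₂(0.22) = 0.4806
−0.41·log₂(0.41) = 0.5274
Sum ≈ 2.0662 → 2.0662 bits.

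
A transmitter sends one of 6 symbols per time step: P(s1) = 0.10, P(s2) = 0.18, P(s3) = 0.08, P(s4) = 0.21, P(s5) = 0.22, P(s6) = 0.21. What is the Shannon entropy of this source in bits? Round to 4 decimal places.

H = −Σ pᵢ log₂ pᵢ.
−0.10·log₂(0.10) = 0.3322
−0.18·log₂(0.18) = 0.4453
−0.08·log₂(0.08) = 0.2915
−0.21·log₂(0.21) = 0.4728
−0.22·log₂(0.22) = 0.4806
−0.21·log₂(0.21) = 0.4728
Sum ≈ 2.4952 → 2.4952 bits.

2.4952 bits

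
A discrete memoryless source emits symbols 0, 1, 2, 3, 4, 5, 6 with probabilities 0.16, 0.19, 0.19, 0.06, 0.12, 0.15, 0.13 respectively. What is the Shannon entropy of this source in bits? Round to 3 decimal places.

H = −Σ pᵢ log₂ pᵢ.
−0.16·log₂(0.16) = 0.4230
−0.19·log₂(0.19) = 0.4552
−0.19·log₂(0.19) = 0.4552
−0.06·log₂(0.06) = 0.2435
−0.12·log₂(0.12) = 0.3671
−0.15·log₂(0.15) = 0.4105
−0.13·log₂(0.13) = 0.3826
Sum ≈ 2.7373 → 2.737 bits.

2.737 bits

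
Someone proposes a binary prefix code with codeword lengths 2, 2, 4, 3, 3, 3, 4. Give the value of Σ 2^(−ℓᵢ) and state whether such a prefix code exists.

1; yes

With common denominator 2^4 = 16: Σ 2^(−ℓᵢ) = 4/16 + 4/16 + 1/16 + 2/16 + 2/16 + 2/16 + 1/16 = 16/16 = 1.
Kraft's inequality requires Σ ≤ 1; here Σ = 1 ≤ 1, so such a prefix code exists.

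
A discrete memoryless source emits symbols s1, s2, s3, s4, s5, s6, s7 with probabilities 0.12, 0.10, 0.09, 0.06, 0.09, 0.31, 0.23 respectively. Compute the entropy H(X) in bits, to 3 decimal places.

2.580 bits

H = −Σ pᵢ log₂ pᵢ.
−0.12·log₂(0.12) = 0.3671
−0.10·log₂(0.10) = 0.3322
−0.09·log₂(0.09) = 0.3127
−0.06·log₂(0.06) = 0.2435
−0.09·log₂(0.09) = 0.3127
−0.31·log₂(0.31) = 0.5238
−0.23·log₂(0.23) = 0.4877
Sum ≈ 2.5796 → 2.580 bits.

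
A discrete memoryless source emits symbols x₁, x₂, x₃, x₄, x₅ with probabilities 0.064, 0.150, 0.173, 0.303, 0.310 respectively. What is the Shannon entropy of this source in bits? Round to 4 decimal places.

2.1480 bits

H = −Σ pᵢ log₂ pᵢ.
−0.064·log₂(0.064) = 0.2538
−0.150·log₂(0.150) = 0.4105
−0.173·log₂(0.173) = 0.4379
−0.303·log₂(0.303) = 0.5220
−0.310·log₂(0.310) = 0.5238
Sum ≈ 2.1480 → 2.1480 bits.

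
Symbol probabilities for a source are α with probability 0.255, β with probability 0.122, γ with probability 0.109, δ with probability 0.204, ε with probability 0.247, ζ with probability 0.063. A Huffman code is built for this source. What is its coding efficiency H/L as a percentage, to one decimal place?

Entropy H = −Σ p log₂ p ≈ 2.4390 bits.
Huffman merges: 63/1000+109/1000→43/250; 61/500+43/250→147/500; 51/250+247/1000→451/1000; 51/200+147/500→549/1000; 451/1000+549/1000→1. L = 1233/500 ≈ 2.4660.
Efficiency = H/L = 2.4390/2.4660 = 98.9%.

98.9%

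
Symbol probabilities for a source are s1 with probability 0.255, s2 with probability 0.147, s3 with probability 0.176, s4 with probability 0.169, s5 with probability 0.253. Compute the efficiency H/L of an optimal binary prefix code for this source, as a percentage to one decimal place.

98.7%

Entropy H = −Σ p log₂ p ≈ 2.2856 bits.
Huffman merges: 147/1000+169/1000→79/250; 22/125+253/1000→429/1000; 51/200+79/250→571/1000; 429/1000+571/1000→1. L = 579/250 ≈ 2.3160.
Efficiency = H/L = 2.2856/2.3160 = 98.7%.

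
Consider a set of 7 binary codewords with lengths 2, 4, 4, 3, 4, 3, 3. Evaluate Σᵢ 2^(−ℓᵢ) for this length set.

With common denominator 2^4 = 16: Σ 2^(−ℓᵢ) = 4/16 + 1/16 + 1/16 + 2/16 + 1/16 + 2/16 + 2/16 = 13/16 = 0.8125.

0.8125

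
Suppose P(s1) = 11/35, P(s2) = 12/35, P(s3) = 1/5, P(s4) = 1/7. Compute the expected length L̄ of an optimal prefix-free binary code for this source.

2 bits/symbol

Repeatedly combine the two least-probable nodes; the expected code length is the sum of the merged weights.
merge 1/7 + 1/5 → 12/35
merge 11/35 + 12/35 → 23/35
merge 12/35 + 23/35 → 1
L = 12/35 + 23/35 + 1 = 2 bits/symbol.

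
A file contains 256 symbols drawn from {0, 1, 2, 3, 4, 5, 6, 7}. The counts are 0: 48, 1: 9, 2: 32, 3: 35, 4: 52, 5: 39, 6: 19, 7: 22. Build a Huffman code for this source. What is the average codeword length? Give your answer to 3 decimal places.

2.906 bits/symbol

Probabilities are the counts divided by 256.
Repeatedly combine the two least-probable nodes; the expected code length is the sum of the merged weights.
merge 9/256 + 19/256 → 7/64
merge 11/128 + 7/64 → 25/128
merge 1/8 + 35/256 → 67/256
merge 39/256 + 3/16 → 87/256
merge 25/128 + 13/64 → 51/128
merge 67/256 + 87/256 → 77/128
merge 51/128 + 77/128 → 1
L = 7/64 + 25/128 + 67/256 + 87/256 + 51/128 + 77/128 + 1 = 93/32 ≈ 2.906 bits/symbol.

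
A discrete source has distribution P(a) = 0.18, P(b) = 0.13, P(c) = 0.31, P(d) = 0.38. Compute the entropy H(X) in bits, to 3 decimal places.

1.882 bits

H = −Σ pᵢ log₂ pᵢ.
−0.18·log₂(0.18) = 0.4453
−0.13·log₂(0.13) = 0.3826
−0.31·log₂(0.31) = 0.5238
−0.38·log₂(0.38) = 0.5305
Sum ≈ 1.8822 → 1.882 bits.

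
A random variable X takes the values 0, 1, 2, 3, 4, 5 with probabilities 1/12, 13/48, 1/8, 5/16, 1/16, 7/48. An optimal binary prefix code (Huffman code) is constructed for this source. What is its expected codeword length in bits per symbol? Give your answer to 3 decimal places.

Repeatedly combine the two least-probable nodes; the expected code length is the sum of the merged weights.
merge 1/16 + 1/12 → 7/48
merge 1/8 + 7/48 → 13/48
merge 7/48 + 13/48 → 5/12
merge 13/48 + 5/16 → 7/12
merge 5/12 + 7/12 → 1
L = 7/48 + 13/48 + 5/12 + 7/12 + 1 = 29/12 ≈ 2.417 bits/symbol.

2.417 bits/symbol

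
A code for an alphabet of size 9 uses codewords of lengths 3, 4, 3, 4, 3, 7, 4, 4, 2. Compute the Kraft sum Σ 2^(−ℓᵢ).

0.8828125

With common denominator 2^7 = 128: Σ 2^(−ℓᵢ) = 16/128 + 8/128 + 16/128 + 8/128 + 16/128 + 1/128 + 8/128 + 8/128 + 32/128 = 113/128 = 0.8828125.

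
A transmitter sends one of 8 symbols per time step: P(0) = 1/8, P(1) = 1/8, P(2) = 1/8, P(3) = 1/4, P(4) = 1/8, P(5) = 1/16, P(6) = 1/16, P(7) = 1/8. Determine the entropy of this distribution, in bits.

Each probability is a power of 1/2, so log₂(1/p) is an integer.
H = Σ p·log₂(1/p) = 1/8·3 + 1/8·3 + 1/8·3 + 1/4·2 + 1/8·3 + 1/16·4 + 1/16·4 + 1/8·3 = 2.875 bits.

2.875 bits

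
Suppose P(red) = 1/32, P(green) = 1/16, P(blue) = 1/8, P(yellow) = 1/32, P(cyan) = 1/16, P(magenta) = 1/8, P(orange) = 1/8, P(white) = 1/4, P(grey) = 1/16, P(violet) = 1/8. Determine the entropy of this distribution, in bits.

3.0625 bits

Each probability is a power of 1/2, so log₂(1/p) is an integer.
H = Σ p·log₂(1/p) = 1/32·5 + 1/16·4 + 1/8·3 + 1/32·5 + 1/16·4 + 1/8·3 + 1/8·3 + 1/4·2 + 1/16·4 + 1/8·3 = 3.0625 bits.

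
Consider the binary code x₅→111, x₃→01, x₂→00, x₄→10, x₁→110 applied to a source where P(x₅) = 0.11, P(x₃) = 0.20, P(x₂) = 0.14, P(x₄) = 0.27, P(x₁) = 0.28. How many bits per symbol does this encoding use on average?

2.39 bits/symbol

L̄ = Σ pᵢ·ℓᵢ = 0.11·3 + 0.20·2 + 0.14·2 + 0.27·2 + 0.28·3 = 2.39 bits/symbol.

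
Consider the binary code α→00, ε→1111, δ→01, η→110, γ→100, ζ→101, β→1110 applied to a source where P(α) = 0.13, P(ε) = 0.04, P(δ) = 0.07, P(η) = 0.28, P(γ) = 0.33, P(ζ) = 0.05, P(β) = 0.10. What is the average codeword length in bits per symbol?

L̄ = Σ pᵢ·ℓᵢ = 0.13·2 + 0.04·4 + 0.07·2 + 0.28·3 + 0.33·3 + 0.05·3 + 0.10·4 = 2.94 bits/symbol.

2.94 bits/symbol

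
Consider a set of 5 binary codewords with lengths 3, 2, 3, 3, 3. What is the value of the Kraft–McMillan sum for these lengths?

0.75

With common denominator 2^3 = 8: Σ 2^(−ℓᵢ) = 1/8 + 2/8 + 1/8 + 1/8 + 1/8 = 6/8 = 0.75.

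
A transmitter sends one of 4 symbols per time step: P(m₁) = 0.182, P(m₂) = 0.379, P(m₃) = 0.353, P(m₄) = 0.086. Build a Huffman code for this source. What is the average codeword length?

1.889 bits/symbol

Repeatedly combine the two least-probable nodes; the expected code length is the sum of the merged weights.
merge 43/500 + 91/500 → 67/250
merge 67/250 + 353/1000 → 621/1000
merge 379/1000 + 621/1000 → 1
L = 67/250 + 621/1000 + 1 = 1889/1000 = 1.889 bits/symbol.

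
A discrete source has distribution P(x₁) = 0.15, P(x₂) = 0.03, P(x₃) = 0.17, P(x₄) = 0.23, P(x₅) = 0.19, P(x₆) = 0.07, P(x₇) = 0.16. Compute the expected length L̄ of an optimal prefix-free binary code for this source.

Repeatedly combine the two least-probable nodes; the expected code length is the sum of the merged weights.
merge 3/100 + 7/100 → 1/10
merge 1/10 + 3/20 → 1/4
merge 4/25 + 17/100 → 33/100
merge 19/100 + 23/100 → 21/50
merge 1/4 + 33/100 → 29/50
merge 21/50 + 29/50 → 1
L = 1/10 + 1/4 + 33/100 + 21/50 + 29/50 + 1 = 67/25 = 2.68 bits/symbol.

2.68 bits/symbol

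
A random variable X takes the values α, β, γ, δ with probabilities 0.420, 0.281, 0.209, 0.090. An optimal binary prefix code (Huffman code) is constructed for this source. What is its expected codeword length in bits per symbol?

Repeatedly combine the two least-probable nodes; the expected code length is the sum of the merged weights.
merge 9/100 + 209/1000 → 299/1000
merge 281/1000 + 299/1000 → 29/50
merge 21/50 + 29/50 → 1
L = 299/1000 + 29/50 + 1 = 1879/1000 = 1.879 bits/symbol.

1.879 bits/symbol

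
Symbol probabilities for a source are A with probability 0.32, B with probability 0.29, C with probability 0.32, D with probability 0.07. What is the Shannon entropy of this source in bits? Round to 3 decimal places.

H = −Σ pᵢ log₂ pᵢ.
−0.32·log₂(0.32) = 0.5260
−0.29·log₂(0.29) = 0.5179
−0.32·log₂(0.32) = 0.5260
−0.07·log₂(0.07) = 0.2686
Sum ≈ 1.8385 → 1.839 bits.

1.839 bits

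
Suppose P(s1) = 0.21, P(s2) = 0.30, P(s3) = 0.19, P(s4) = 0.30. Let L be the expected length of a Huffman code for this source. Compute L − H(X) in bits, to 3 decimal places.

0.030 bits

Entropy H = −Σ p log₂ p ≈ 1.9702 bits.
Huffman merges: 19/100+21/100→2/5; 3/10+3/10→3/5; 2/5+3/5→1. L = 2 ≈ 2.0000.
L − H = 2.0000 − 1.9702 = 0.030 bits.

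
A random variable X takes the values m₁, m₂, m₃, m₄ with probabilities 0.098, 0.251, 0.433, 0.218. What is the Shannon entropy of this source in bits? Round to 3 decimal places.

1.831 bits

H = −Σ pᵢ log₂ pᵢ.
−0.098·log₂(0.098) = 0.3284
−0.251·log₂(0.251) = 0.5006
−0.433·log₂(0.433) = 0.5229
−0.218·log₂(0.218) = 0.4791
Sum ≈ 1.8309 → 1.831 bits.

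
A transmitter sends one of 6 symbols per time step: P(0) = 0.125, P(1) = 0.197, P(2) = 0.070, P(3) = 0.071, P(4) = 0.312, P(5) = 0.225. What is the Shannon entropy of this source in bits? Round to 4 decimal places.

H = −Σ pᵢ log₂ pᵢ.
−0.125·log₂(0.125) = 0.3750
−0.197·log₂(0.197) = 0.4617
−0.070·log₂(0.070) = 0.2686
−0.071·log₂(0.071) = 0.2709
−0.312·log₂(0.312) = 0.5243
−0.225·log₂(0.225) = 0.4842
Sum ≈ 2.3847 → 2.3847 bits.

2.3847 bits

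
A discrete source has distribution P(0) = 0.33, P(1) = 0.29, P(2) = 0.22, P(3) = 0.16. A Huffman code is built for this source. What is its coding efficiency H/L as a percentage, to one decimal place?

97.5%

Entropy H = −Σ p log₂ p ≈ 1.9493 bits.
Huffman merges: 4/25+11/50→19/50; 29/100+33/100→31/50; 19/50+31/50→1. L = 2 ≈ 2.0000.
Efficiency = H/L = 1.9493/2.0000 = 97.5%.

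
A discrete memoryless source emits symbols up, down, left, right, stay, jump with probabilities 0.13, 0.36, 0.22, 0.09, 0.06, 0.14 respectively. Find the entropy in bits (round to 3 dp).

2.347 bits

H = −Σ pᵢ log₂ pᵢ.
−0.13·log₂(0.13) = 0.3826
−0.36·log₂(0.36) = 0.5306
−0.22·log₂(0.22) = 0.4806
−0.09·log₂(0.09) = 0.3127
−0.06·log₂(0.06) = 0.2435
−0.14·log₂(0.14) = 0.3971
Sum ≈ 2.3471 → 2.347 bits.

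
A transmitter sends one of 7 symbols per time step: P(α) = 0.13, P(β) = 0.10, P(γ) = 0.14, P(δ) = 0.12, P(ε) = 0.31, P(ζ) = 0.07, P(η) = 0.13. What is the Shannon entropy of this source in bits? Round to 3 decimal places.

2.654 bits

H = −Σ pᵢ log₂ pᵢ.
−0.13·log₂(0.13) = 0.3826
−0.10·log₂(0.10) = 0.3322
−0.14·log₂(0.14) = 0.3971
−0.12·log₂(0.12) = 0.3671
−0.31·log₂(0.31) = 0.5238
−0.07·log₂(0.07) = 0.2686
−0.13·log₂(0.13) = 0.3826
Sum ≈ 2.6540 → 2.654 bits.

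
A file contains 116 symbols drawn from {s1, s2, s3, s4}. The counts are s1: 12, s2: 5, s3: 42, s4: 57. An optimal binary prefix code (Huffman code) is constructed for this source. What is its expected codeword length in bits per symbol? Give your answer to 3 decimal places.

Probabilities are the counts divided by 116.
Repeatedly combine the two least-probable nodes; the expected code length is the sum of the merged weights.
merge 5/116 + 3/29 → 17/116
merge 17/116 + 21/58 → 59/116
merge 57/116 + 59/116 → 1
L = 17/116 + 59/116 + 1 = 48/29 ≈ 1.655 bits/symbol.

1.655 bits/symbol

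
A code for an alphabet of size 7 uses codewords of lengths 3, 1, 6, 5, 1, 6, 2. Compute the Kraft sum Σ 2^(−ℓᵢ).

With common denominator 2^6 = 64: Σ 2^(−ℓᵢ) = 8/64 + 32/64 + 1/64 + 2/64 + 32/64 + 1/64 + 16/64 = 92/64 = 1.4375.

1.4375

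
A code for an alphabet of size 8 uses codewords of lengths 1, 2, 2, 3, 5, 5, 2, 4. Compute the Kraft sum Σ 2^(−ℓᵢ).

1.5

With common denominator 2^5 = 32: Σ 2^(−ℓᵢ) = 16/32 + 8/32 + 8/32 + 4/32 + 1/32 + 1/32 + 8/32 + 2/32 = 48/32 = 1.5.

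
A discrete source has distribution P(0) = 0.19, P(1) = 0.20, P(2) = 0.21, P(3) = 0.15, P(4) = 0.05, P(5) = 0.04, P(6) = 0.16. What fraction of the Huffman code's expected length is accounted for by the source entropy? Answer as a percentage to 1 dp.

98.1%

Entropy H = −Σ p log₂ p ≈ 2.6278 bits.
Huffman merges: 1/25+1/20→9/100; 9/100+3/20→6/25; 4/25+19/100→7/20; 1/5+21/100→41/100; 6/25+7/20→59/100; 41/100+59/100→1. L = 67/25 ≈ 2.6800.
Efficiency = H/L = 2.6278/2.6800 = 98.1%.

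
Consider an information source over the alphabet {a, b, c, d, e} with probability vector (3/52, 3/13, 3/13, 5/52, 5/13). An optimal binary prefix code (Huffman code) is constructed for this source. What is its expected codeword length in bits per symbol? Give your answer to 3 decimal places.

Repeatedly combine the two least-probable nodes; the expected code length is the sum of the merged weights.
merge 3/52 + 5/52 → 2/13
merge 2/13 + 3/13 → 5/13
merge 3/13 + 5/13 → 8/13
merge 5/13 + 8/13 → 1
L = 2/13 + 5/13 + 8/13 + 1 = 28/13 ≈ 2.154 bits/symbol.

2.154 bits/symbol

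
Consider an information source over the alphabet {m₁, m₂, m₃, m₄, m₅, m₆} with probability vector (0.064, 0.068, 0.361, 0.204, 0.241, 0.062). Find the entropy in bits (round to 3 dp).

H = −Σ pᵢ log₂ pᵢ.
−0.064·log₂(0.064) = 0.2538
−0.068·log₂(0.068) = 0.2637
−0.361·log₂(0.361) = 0.5306
−0.204·log₂(0.204) = 0.4678
−0.241·log₂(0.241) = 0.4947
−0.062·log₂(0.062) = 0.2487
Sum ≈ 2.2595 → 2.259 bits.

2.259 bits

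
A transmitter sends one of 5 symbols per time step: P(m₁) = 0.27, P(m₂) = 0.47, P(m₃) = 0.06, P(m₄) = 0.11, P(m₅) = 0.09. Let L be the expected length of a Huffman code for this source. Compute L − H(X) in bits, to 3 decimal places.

0.012 bits

Entropy H = −Σ p log₂ p ≈ 1.9285 bits.
Huffman merges: 3/50+9/100→3/20; 11/100+3/20→13/50; 13/50+27/100→53/100; 47/100+53/100→1. L = 97/50 ≈ 1.9400.
L − H = 1.9400 − 1.9285 = 0.012 bits.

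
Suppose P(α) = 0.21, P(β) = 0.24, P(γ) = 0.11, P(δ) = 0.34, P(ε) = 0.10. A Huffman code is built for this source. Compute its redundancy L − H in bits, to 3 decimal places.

0.031 bits

Entropy H = −Σ p log₂ p ≈ 2.1786 bits.
Huffman merges: 1/10+11/100→21/100; 21/100+21/100→21/50; 6/25+17/50→29/50; 21/50+29/50→1. L = 221/100 ≈ 2.2100.
L − H = 2.2100 − 2.1786 = 0.031 bits.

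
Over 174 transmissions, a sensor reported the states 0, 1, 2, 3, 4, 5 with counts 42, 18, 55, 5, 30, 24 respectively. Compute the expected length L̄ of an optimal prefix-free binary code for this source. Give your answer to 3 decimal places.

2.402 bits/symbol

Probabilities are the counts divided by 174.
Repeatedly combine the two least-probable nodes; the expected code length is the sum of the merged weights.
merge 5/174 + 3/29 → 23/174
merge 23/174 + 4/29 → 47/174
merge 5/29 + 7/29 → 12/29
merge 47/174 + 55/174 → 17/29
merge 12/29 + 17/29 → 1
L = 23/174 + 47/174 + 12/29 + 17/29 + 1 = 209/87 ≈ 2.402 bits/symbol.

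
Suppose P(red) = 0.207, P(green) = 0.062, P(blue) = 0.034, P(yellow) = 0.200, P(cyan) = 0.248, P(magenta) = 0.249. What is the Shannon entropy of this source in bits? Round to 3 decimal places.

H = −Σ pᵢ log₂ pᵢ.
−0.207·log₂(0.207) = 0.4704
−0.062·log₂(0.062) = 0.2487
−0.034·log₂(0.034) = 0.1659
−0.200·log₂(0.200) = 0.4644
−0.248·log₂(0.248) = 0.4989
−0.249·log₂(0.249) = 0.4994
Sum ≈ 2.3476 → 2.348 bits.

2.348 bits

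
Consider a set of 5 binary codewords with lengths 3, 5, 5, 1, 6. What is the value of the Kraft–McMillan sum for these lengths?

With common denominator 2^6 = 64: Σ 2^(−ℓᵢ) = 8/64 + 2/64 + 2/64 + 32/64 + 1/64 = 45/64 = 0.703125.

0.703125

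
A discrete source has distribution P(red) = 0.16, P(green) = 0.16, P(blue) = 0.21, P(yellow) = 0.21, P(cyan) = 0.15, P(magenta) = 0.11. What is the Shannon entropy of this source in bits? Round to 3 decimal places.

2.553 bits

H = −Σ pᵢ log₂ pᵢ.
−0.16·log₂(0.16) = 0.4230
−0.16·log₂(0.16) = 0.4230
−0.21·log₂(0.21) = 0.4728
−0.21·log₂(0.21) = 0.4728
−0.15·log₂(0.15) = 0.4105
−0.11·log₂(0.11) = 0.3503
Sum ≈ 2.5525 → 2.553 bits.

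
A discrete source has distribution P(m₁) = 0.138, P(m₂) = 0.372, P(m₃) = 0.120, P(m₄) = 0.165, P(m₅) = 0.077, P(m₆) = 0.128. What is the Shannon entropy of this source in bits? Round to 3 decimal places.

H = −Σ pᵢ log₂ pᵢ.
−0.138·log₂(0.138) = 0.3943
−0.372·log₂(0.372) = 0.5307
−0.120·log₂(0.120) = 0.3671
−0.165·log₂(0.165) = 0.4289
−0.077·log₂(0.077) = 0.2848
−0.128·log₂(0.128) = 0.3796
Sum ≈ 2.3854 → 2.385 bits.

2.385 bits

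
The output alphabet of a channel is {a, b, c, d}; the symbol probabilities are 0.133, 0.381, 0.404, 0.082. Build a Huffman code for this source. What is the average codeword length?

1.811 bits/symbol

Repeatedly combine the two least-probable nodes; the expected code length is the sum of the merged weights.
merge 41/500 + 133/1000 → 43/200
merge 43/200 + 381/1000 → 149/250
merge 101/250 + 149/250 → 1
L = 43/200 + 149/250 + 1 = 1811/1000 = 1.811 bits/symbol.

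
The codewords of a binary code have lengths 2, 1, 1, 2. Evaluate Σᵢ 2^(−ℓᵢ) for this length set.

With common denominator 2^2 = 4: Σ 2^(−ℓᵢ) = 1/4 + 2/4 + 2/4 + 1/4 = 6/4 = 1.5.

1.5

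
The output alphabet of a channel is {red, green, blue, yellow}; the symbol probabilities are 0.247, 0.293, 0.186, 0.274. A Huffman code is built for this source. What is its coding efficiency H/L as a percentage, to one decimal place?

99.0%

Entropy H = −Σ p log₂ p ≈ 1.9803 bits.
Huffman merges: 93/500+247/1000→433/1000; 137/500+293/1000→567/1000; 433/1000+567/1000→1. L = 2 ≈ 2.0000.
Efficiency = H/L = 1.9803/2.0000 = 99.0%.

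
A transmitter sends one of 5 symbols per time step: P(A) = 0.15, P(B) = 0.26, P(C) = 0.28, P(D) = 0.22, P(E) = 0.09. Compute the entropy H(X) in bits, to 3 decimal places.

H = −Σ pᵢ log₂ pᵢ.
−0.15·log₂(0.15) = 0.4105
−0.26·log₂(0.26) = 0.5053
−0.28·log₂(0.28) = 0.5142
−0.22·log₂(0.22) = 0.4806
−0.09·log₂(0.09) = 0.3127
Sum ≈ 2.2233 → 2.223 bits.

2.223 bits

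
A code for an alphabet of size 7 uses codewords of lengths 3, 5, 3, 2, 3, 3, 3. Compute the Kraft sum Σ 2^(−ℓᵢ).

0.90625

With common denominator 2^5 = 32: Σ 2^(−ℓᵢ) = 4/32 + 1/32 + 4/32 + 8/32 + 4/32 + 4/32 + 4/32 = 29/32 = 0.90625.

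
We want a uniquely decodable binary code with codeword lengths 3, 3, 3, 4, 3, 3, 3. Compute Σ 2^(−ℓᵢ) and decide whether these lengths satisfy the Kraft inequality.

With common denominator 2^4 = 16: Σ 2^(−ℓᵢ) = 2/16 + 2/16 + 2/16 + 1/16 + 2/16 + 2/16 + 2/16 = 13/16 = 0.8125.
Kraft's inequality requires Σ ≤ 1; here Σ = 0.8125 ≤ 1, so such a prefix code exists.

0.8125; yes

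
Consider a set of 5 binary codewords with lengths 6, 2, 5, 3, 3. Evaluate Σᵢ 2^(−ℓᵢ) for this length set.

With common denominator 2^6 = 64: Σ 2^(−ℓᵢ) = 1/64 + 16/64 + 2/64 + 8/64 + 8/64 = 35/64 = 0.546875.

0.546875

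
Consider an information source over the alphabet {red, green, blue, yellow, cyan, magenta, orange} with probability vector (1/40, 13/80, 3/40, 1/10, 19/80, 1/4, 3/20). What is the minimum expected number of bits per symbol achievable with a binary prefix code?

2.6125 bits/symbol

Repeatedly combine the two least-probable nodes; the expected code length is the sum of the merged weights.
merge 1/40 + 3/40 → 1/10
merge 1/10 + 1/10 → 1/5
merge 3/20 + 13/80 → 5/16
merge 1/5 + 19/80 → 7/16
merge 1/4 + 5/16 → 9/16
merge 7/16 + 9/16 → 1
L = 1/10 + 1/5 + 5/16 + 7/16 + 9/16 + 1 = 209/80 = 2.6125 bits/symbol.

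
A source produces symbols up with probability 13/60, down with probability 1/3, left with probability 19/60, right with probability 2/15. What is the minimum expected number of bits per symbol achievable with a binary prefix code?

2 bits/symbol

Repeatedly combine the two least-probable nodes; the expected code length is the sum of the merged weights.
merge 2/15 + 13/60 → 7/20
merge 19/60 + 1/3 → 13/20
merge 7/20 + 13/20 → 1
L = 7/20 + 13/20 + 1 = 2 bits/symbol.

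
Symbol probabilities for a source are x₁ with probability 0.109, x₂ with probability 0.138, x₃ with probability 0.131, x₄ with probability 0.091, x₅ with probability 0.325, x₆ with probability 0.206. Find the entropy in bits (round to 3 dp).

H = −Σ pᵢ log₂ pᵢ.
−0.109·log₂(0.109) = 0.3485
−0.138·log₂(0.138) = 0.3943
−0.131·log₂(0.131) = 0.3841
−0.091·log₂(0.091) = 0.3147
−0.325·log₂(0.325) = 0.5270
−0.206·log₂(0.206) = 0.4695
Sum ≈ 2.4382 → 2.438 bits.

2.438 bits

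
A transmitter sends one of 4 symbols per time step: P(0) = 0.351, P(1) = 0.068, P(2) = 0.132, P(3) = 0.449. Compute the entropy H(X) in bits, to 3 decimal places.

1.698 bits

H = −Σ pᵢ log₂ pᵢ.
−0.351·log₂(0.351) = 0.5302
−0.068·log₂(0.068) = 0.2637
−0.132·log₂(0.132) = 0.3856
−0.449·log₂(0.449) = 0.5187
Sum ≈ 1.6982 → 1.698 bits.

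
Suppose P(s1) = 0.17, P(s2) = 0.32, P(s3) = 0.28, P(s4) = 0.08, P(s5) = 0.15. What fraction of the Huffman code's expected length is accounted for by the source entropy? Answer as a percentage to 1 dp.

Entropy H = −Σ p log₂ p ≈ 2.1769 bits.
Huffman merges: 2/25+3/20→23/100; 17/100+23/100→2/5; 7/25+8/25→3/5; 2/5+3/5→1. L = 223/100 ≈ 2.2300.
Efficiency = H/L = 2.1769/2.2300 = 97.6%.

97.6%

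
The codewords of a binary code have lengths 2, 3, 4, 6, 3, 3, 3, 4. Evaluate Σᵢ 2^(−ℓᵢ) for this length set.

0.890625

With common denominator 2^6 = 64: Σ 2^(−ℓᵢ) = 16/64 + 8/64 + 4/64 + 1/64 + 8/64 + 8/64 + 8/64 + 4/64 = 57/64 = 0.890625.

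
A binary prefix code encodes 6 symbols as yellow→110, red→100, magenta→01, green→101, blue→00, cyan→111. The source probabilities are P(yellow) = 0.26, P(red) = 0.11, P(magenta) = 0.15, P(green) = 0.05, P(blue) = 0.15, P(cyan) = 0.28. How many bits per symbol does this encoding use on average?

2.7 bits/symbol

L̄ = Σ pᵢ·ℓᵢ = 0.26·3 + 0.11·3 + 0.15·2 + 0.05·3 + 0.15·2 + 0.28·3 = 2.7 bits/symbol.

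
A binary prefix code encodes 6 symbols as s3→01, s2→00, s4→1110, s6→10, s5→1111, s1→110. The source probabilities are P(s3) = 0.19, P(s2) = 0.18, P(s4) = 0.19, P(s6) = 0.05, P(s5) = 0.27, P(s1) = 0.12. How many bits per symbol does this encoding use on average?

3.04 bits/symbol

L̄ = Σ pᵢ·ℓᵢ = 0.19·2 + 0.18·2 + 0.19·4 + 0.05·2 + 0.27·4 + 0.12·3 = 3.04 bits/symbol.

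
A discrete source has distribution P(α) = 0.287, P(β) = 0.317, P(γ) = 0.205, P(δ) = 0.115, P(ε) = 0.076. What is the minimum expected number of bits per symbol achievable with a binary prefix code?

Repeatedly combine the two least-probable nodes; the expected code length is the sum of the merged weights.
merge 19/250 + 23/200 → 191/1000
merge 191/1000 + 41/200 → 99/250
merge 287/1000 + 317/1000 → 151/250
merge 99/250 + 151/250 → 1
L = 191/1000 + 99/250 + 151/250 + 1 = 2191/1000 = 2.191 bits/symbol.

2.191 bits/symbol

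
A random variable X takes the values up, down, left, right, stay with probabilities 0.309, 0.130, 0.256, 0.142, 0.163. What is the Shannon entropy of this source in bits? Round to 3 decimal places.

H = −Σ pᵢ log₂ pᵢ.
−0.309·log₂(0.309) = 0.5235
−0.130·log₂(0.130) = 0.3826
−0.256·log₂(0.256) = 0.5032
−0.142·log₂(0.142) = 0.3999
−0.163·log₂(0.163) = 0.4266
Sum ≈ 2.2359 → 2.236 bits.

2.236 bits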